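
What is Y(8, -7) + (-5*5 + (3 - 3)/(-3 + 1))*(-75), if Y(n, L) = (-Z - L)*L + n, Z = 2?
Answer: 1848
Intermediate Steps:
Y(n, L) = n + L*(-2 - L) (Y(n, L) = (-1*2 - L)*L + n = (-2 - L)*L + n = L*(-2 - L) + n = n + L*(-2 - L))
Y(8, -7) + (-5*5 + (3 - 3)/(-3 + 1))*(-75) = (8 - 1*(-7)**2 - 2*(-7)) + (-5*5 + (3 - 3)/(-3 + 1))*(-75) = (8 - 1*49 + 14) + (-25 + 0/(-2))*(-75) = (8 - 49 + 14) + (-25 + 0*(-1/2))*(-75) = -27 + (-25 + 0)*(-75) = -27 - 25*(-75) = -27 + 1875 = 1848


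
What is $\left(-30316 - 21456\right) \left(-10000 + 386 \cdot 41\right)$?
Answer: $-301623672$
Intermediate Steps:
$\left(-30316 - 21456\right) \left(-10000 + 386 \cdot 41\right) = - 51772 \left(-10000 + 15826\right) = \left(-51772\right) 5826 = -301623672$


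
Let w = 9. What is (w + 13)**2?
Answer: 484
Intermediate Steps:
(w + 13)**2 = (9 + 13)**2 = 22**2 = 484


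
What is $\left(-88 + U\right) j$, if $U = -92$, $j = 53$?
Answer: $-9540$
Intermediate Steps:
$\left(-88 + U\right) j = \left(-88 - 92\right) 53 = \left(-180\right) 53 = -9540$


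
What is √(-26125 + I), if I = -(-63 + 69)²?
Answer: I*√26161 ≈ 161.74*I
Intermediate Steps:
I = -36 (I = -1*6² = -1*36 = -36)
√(-26125 + I) = √(-26125 - 36) = √(-26161) = I*√26161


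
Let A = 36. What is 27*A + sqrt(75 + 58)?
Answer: 972 + sqrt(133) ≈ 983.53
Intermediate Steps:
27*A + sqrt(75 + 58) = 27*36 + sqrt(75 + 58) = 972 + sqrt(133)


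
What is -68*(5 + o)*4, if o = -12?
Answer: 1904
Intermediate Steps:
-68*(5 + o)*4 = -68*(5 - 12)*4 = -(-476)*4 = -68*(-28) = 1904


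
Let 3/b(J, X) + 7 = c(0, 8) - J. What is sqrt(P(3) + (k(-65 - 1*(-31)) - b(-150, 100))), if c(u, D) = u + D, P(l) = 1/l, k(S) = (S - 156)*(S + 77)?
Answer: 2*I*sqrt(419123301)/453 ≈ 90.386*I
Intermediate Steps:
k(S) = (-156 + S)*(77 + S)
c(u, D) = D + u
b(J, X) = 3/(1 - J) (b(J, X) = 3/(-7 + ((8 + 0) - J)) = 3/(-7 + (8 - J)) = 3/(1 - J))
sqrt(P(3) + (k(-65 - 1*(-31)) - b(-150, 100))) = sqrt(1/3 + ((-12012 + (-65 - 1*(-31))**2 - 79*(-65 - 1*(-31))) - (-3)/(-1 - 150))) = sqrt(1/3 + ((-12012 + (-65 + 31)**2 - 79*(-65 + 31)) - (-3)/(-151))) = sqrt(1/3 + ((-12012 + (-34)**2 - 79*(-34)) - (-3)*(-1)/151)) = sqrt(1/3 + ((-12012 + 1156 + 2686) - 1*3/151)) = sqrt(1/3 + (-8170 - 3/151)) = sqrt(1/3 - 1233673/151) = sqrt(-3700868/453) = 2*I*sqrt(419123301)/453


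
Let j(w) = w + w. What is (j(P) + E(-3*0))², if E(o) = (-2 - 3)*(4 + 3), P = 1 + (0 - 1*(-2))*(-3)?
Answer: 2025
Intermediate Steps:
P = -5 (P = 1 + (0 + 2)*(-3) = 1 + 2*(-3) = 1 - 6 = -5)
j(w) = 2*w
E(o) = -35 (E(o) = -5*7 = -35)
(j(P) + E(-3*0))² = (2*(-5) - 35)² = (-10 - 35)² = (-45)² = 2025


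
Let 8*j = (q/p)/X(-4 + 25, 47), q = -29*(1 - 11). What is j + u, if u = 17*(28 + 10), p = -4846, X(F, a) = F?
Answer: 262963199/407064 ≈ 646.00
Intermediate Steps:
q = 290 (q = -29*(-10) = 290)
j = -145/407064 (j = ((290/(-4846))/(-4 + 25))/8 = ((290*(-1/4846))/21)/8 = (-145/2423*1/21)/8 = (⅛)*(-145/50883) = -145/407064 ≈ -0.00035621)
u = 646 (u = 17*38 = 646)
j + u = -145/407064 + 646 = 262963199/407064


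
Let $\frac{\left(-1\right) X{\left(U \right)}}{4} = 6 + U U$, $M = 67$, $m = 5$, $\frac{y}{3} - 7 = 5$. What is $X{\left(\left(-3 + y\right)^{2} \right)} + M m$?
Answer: $-4743373$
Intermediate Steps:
$y = 36$ ($y = 21 + 3 \cdot 5 = 21 + 15 = 36$)
$X{\left(U \right)} = -24 - 4 U^{2}$ ($X{\left(U \right)} = - 4 \left(6 + U U\right) = - 4 \left(6 + U^{2}\right) = -24 - 4 U^{2}$)
$X{\left(\left(-3 + y\right)^{2} \right)} + M m = \left(-24 - 4 \left(\left(-3 + 36\right)^{2}\right)^{2}\right) + 67 \cdot 5 = \left(-24 - 4 \left(33^{2}\right)^{2}\right) + 335 = \left(-24 - 4 \cdot 1089^{2}\right) + 335 = \left(-24 - 4743684\right) + 335 = -4743708 + 335 = -4743373$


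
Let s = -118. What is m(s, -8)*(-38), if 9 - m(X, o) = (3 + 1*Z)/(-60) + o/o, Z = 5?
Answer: -4636/15 ≈ -309.07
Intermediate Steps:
m(X, o) = 122/15 (m(X, o) = 9 - ((3 + 1*5)/(-60) + o/o) = 9 - ((3 + 5)*(-1/60) + 1) = 9 - (8*(-1/60) + 1) = 9 - (-2/15 + 1) = 9 - 1*13/15 = 9 - 13/15 = 122/15)
m(s, -8)*(-38) = (122/15)*(-38) = -4636/15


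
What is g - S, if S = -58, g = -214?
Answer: -156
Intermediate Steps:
g - S = -214 - 1*(-58) = -214 + 58 = -156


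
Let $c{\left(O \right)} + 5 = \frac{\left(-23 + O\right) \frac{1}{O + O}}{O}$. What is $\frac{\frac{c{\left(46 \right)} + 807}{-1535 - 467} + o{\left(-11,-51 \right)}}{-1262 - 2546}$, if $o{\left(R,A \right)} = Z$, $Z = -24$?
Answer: $\frac{8988401}{1402745344} \approx 0.0064077$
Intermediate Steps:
$c{\left(O \right)} = -5 + \frac{-23 + O}{2 O^{2}}$ ($c{\left(O \right)} = -5 + \frac{\left(-23 + O\right) \frac{1}{O + O}}{O} = -5 + \frac{\left(-23 + O\right) \frac{1}{2 O}}{O} = -5 + \frac{\frac{1}{2} \frac{1}{O} \left(-23 + O\right)}{O} = -5 + \frac{-23 + O}{2 O^{2}}$)
$o{\left(R,A \right)} = -24$
$\frac{\frac{c{\left(46 \right)} + 807}{-1535 - 467} + o{\left(-11,-51 \right)}}{-1262 - 2546} = \frac{\frac{\frac{-23 + 46 - 10 \cdot 46^{2}}{2 \cdot 2116} + 807}{-1535 - 467} - 24}{-1262 - 2546} = \frac{\frac{\frac{1}{2} \cdot \frac{1}{2116} \left(-23 + 46 - 21160\right) + 807}{-2002} - 24}{-3808} = \left(\left(\frac{1}{2} \cdot \frac{1}{2116} \left(-23 + 46 - 21160\right) + 807\right) \left(- \frac{1}{2002}\right) - 24\right) \left(- \frac{1}{3808}\right) = \left(\left(\frac{1}{2} \cdot \frac{1}{2116} \left(-21137\right) + 807\right) \left(- \frac{1}{2002}\right) - 24\right) \left(- \frac{1}{3808}\right) = \left(\left(- \frac{919}{184} + 807\right) \left(- \frac{1}{2002}\right) - 24\right) \left(- \frac{1}{3808}\right) = \left(\frac{147569}{184} \left(- \frac{1}{2002}\right) - 24\right) \left(- \frac{1}{3808}\right) = \left(- \frac{147569}{368368} - 24\right) \left(- \frac{1}{3808}\right) = \left(- \frac{8988401}{368368}\right) \left(- \frac{1}{3808}\right) = \frac{8988401}{1402745344}$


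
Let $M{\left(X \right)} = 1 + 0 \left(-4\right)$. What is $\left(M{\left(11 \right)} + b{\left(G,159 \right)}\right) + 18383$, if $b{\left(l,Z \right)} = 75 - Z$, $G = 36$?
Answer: $18300$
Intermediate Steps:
$M{\left(X \right)} = 1$ ($M{\left(X \right)} = 1 + 0 = 1$)
$\left(M{\left(11 \right)} + b{\left(G,159 \right)}\right) + 18383 = \left(1 + \left(75 - 159\right)\right) + 18383 = \left(1 - 84\right) + 18383 = -83 + 18383 = 18300$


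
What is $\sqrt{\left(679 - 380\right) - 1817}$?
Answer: $i \sqrt{1518} \approx 38.962 i$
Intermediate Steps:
$\sqrt{\left(679 - 380\right) - 1817} = \sqrt{299 - 1817} = \sqrt{-1518} = i \sqrt{1518}$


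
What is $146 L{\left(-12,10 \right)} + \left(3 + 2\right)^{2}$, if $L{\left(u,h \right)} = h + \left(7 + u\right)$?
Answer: $755$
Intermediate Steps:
$L{\left(u,h \right)} = 7 + h + u$
$146 L{\left(-12,10 \right)} + \left(3 + 2\right)^{2} = 146 \left(7 + 10 - 12\right) + \left(3 + 2\right)^{2} = 146 \cdot 5 + 5^{2} = 730 + 25 = 755$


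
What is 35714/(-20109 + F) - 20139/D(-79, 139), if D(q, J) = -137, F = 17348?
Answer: 370153/2761 ≈ 134.06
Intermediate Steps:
35714/(-20109 + F) - 20139/D(-79, 139) = 35714/(-20109 + 17348) - 20139/(-137) = 35714/(-2761) - 20139*(-1/137) = 35714*(-1/2761) + 147 = -35714/2761 + 147 = 370153/2761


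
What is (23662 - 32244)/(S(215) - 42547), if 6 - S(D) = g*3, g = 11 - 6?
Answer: 4291/21278 ≈ 0.20166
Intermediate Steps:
g = 5
S(D) = -9 (S(D) = 6 - 5*3 = 6 - 1*15 = 6 - 15 = -9)
(23662 - 32244)/(S(215) - 42547) = (23662 - 32244)/(-9 - 42547) = -8582/(-42556) = -8582*(-1/42556) = 4291/21278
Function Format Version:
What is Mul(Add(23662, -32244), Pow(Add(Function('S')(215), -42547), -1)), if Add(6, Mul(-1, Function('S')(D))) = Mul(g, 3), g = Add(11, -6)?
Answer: Rational(4291, 21278) ≈ 0.20166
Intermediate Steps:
g = 5
Function('S')(D) = -9 (Function('S')(D) = Add(6, Mul(-1, Mul(5, 3))) = Add(6, Mul(-1, 15)) = Add(6, -15) = -9)
Mul(Add(23662, -32244), Pow(Add(Function('S')(215), -42547), -1)) = Mul(Add(23662, -32244), Pow(Add(-9, -42547), -1)) = Mul(-8582, Pow(-42556, -1)) = Mul(-8582, Rational(-1, 42556)) = Rational(4291, 21278)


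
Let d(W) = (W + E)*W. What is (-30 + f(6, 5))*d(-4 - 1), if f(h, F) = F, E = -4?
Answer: -1125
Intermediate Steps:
d(W) = W*(-4 + W) (d(W) = (W - 4)*W = (-4 + W)*W = W*(-4 + W))
(-30 + f(6, 5))*d(-4 - 1) = (-30 + 5)*((-4 - 1)*(-4 + (-4 - 1))) = -(-125)*(-4 - 5) = -(-125)*(-9) = -25*45 = -1125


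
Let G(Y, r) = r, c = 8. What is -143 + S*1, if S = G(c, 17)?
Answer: -126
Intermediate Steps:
S = 17
-143 + S*1 = -143 + 17*1 = -143 + 17 = -126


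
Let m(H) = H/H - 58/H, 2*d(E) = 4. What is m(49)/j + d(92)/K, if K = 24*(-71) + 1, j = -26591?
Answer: -2590591/2218939177 ≈ -0.0011675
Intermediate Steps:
d(E) = 2 (d(E) = (1/2)*4 = 2)
m(H) = 1 - 58/H
K = -1703 (K = -1704 + 1 = -1703)
m(49)/j + d(92)/K = ((-58 + 49)/49)/(-26591) + 2/(-1703) = ((1/49)*(-9))*(-1/26591) + 2*(-1/1703) = -9/49*(-1/26591) - 2/1703 = 9/1302959 - 2/1703 = -2590591/2218939177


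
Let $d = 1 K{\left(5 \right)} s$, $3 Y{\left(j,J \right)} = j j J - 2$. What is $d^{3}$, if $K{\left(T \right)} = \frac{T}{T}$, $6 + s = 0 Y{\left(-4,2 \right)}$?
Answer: $-216$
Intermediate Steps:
$Y{\left(j,J \right)} = - \frac{2}{3} + \frac{J j^{2}}{3}$ ($Y{\left(j,J \right)} = \frac{j j J - 2}{3} = \frac{j^{2} J - 2}{3} = \frac{J j^{2} - 2}{3} = \frac{-2 + J j^{2}}{3} = - \frac{2}{3} + \frac{J j^{2}}{3}$)
$s = -6$ ($s = -6 + 0 \left(- \frac{2}{3} + \frac{1}{3} \cdot 2 \left(-4\right)^{2}\right) = -6 + 0 \left(- \frac{2}{3} + \frac{1}{3} \cdot 2 \cdot 16\right) = -6 + 0 \left(- \frac{2}{3} + \frac{32}{3}\right) = -6 + 0 \cdot 10 = -6 + 0 = -6$)
$K{\left(T \right)} = 1$
$d = -6$ ($d = 1 \cdot 1 \left(-6\right) = 1 \left(-6\right) = -6$)
$d^{3} = \left(-6\right)^{3} = -216$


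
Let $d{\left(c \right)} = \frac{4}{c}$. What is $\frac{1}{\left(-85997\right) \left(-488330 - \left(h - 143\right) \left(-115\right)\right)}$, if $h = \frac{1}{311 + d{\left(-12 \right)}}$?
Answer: $\frac{932}{40457284780135} \approx 2.3037 \cdot 10^{-11}$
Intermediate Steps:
$h = \frac{3}{932}$ ($h = \frac{1}{311 + \frac{4}{-12}} = \frac{1}{311 + 4 \left(- \frac{1}{12}\right)} = \frac{1}{311 - \frac{1}{3}} = \frac{1}{\frac{932}{3}} = \frac{3}{932} \approx 0.0032189$)
$\frac{1}{\left(-85997\right) \left(-488330 - \left(h - 143\right) \left(-115\right)\right)} = \frac{1}{\left(-85997\right) \left(-488330 - \left(\frac{3}{932} - 143\right) \left(-115\right)\right)} = - \frac{1}{85997 \left(-488330 - \left(- \frac{133273}{932}\right) \left(-115\right)\right)} = - \frac{1}{85997 \left(-488330 - \frac{15326395}{932}\right)} = - \frac{1}{85997 \left(- \frac{470449955}{932}\right)} = \left(- \frac{1}{85997}\right) \left(- \frac{932}{470449955}\right) = \frac{932}{40457284780135}$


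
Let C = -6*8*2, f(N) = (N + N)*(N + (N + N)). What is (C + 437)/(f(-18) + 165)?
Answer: 341/2109 ≈ 0.16169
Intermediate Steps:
f(N) = 6*N² (f(N) = (2*N)*(N + 2*N) = (2*N)*(3*N) = 6*N²)
C = -96 (C = -48*2 = -96)
(C + 437)/(f(-18) + 165) = (-96 + 437)/(6*(-18)² + 165) = 341/(6*324 + 165) = 341/(1944 + 165) = 341/2109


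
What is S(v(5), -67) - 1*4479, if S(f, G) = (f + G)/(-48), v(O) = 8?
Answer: -214933/48 ≈ -4477.8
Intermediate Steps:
S(f, G) = -G/48 - f/48 (S(f, G) = (G + f)*(-1/48) = -G/48 - f/48)
S(v(5), -67) - 1*4479 = (-1/48*(-67) - 1/48*8) - 1*4479 = (67/48 - ⅙) - 4479 = 59/48 - 4479 = -214933/48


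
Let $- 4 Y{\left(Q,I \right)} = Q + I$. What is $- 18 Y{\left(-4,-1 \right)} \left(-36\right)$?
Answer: $810$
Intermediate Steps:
$Y{\left(Q,I \right)} = - \frac{I}{4} - \frac{Q}{4}$ ($Y{\left(Q,I \right)} = - \frac{Q + I}{4} = - \frac{I + Q}{4} = - \frac{I}{4} - \frac{Q}{4}$)
$- 18 Y{\left(-4,-1 \right)} \left(-36\right) = - 18 \left(\left(- \frac{1}{4}\right) \left(-1\right) - -1\right) \left(-36\right) = - 18 \left(\frac{1}{4} + 1\right) \left(-36\right) = \left(-18\right) \frac{5}{4} \left(-36\right) = \left(- \frac{45}{2}\right) \left(-36\right) = 810$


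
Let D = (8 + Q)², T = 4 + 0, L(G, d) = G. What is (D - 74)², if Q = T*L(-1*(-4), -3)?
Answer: 252004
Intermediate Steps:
T = 4
Q = 16 (Q = 4*(-1*(-4)) = 4*4 = 16)
D = 576 (D = (8 + 16)² = 24² = 576)
(D - 74)² = (576 - 74)² = 502² = 252004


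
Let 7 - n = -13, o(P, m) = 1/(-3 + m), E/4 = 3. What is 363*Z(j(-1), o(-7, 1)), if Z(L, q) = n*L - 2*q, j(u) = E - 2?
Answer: 72963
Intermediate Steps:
E = 12 (E = 4*3 = 12)
n = 20 (n = 7 - 1*(-13) = 7 + 13 = 20)
j(u) = 10 (j(u) = 12 - 2 = 10)
Z(L, q) = -2*q + 20*L (Z(L, q) = 20*L - 2*q = -2*q + 20*L)
363*Z(j(-1), o(-7, 1)) = 363*(-2/(-3 + 1) + 20*10) = 363*(-2/(-2) + 200) = 363*(-2*(-½) + 200) = 363*(1 + 200) = 363*201 = 72963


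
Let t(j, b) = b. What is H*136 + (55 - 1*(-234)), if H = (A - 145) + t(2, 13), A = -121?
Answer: -34119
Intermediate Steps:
H = -253 (H = (-121 - 145) + 13 = -266 + 13 = -253)
H*136 + (55 - 1*(-234)) = -253*136 + (55 - 1*(-234)) = -34408 + (55 + 234) = -34408 + 289 = -34119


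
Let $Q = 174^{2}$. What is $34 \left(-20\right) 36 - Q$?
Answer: $-54756$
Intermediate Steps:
$Q = 30276$
$34 \left(-20\right) 36 - Q = 34 \left(-20\right) 36 - 30276 = \left(-680\right) 36 - 30276 = -24480 - 30276 = -54756$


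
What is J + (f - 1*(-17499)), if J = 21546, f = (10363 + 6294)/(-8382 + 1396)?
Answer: 272751713/6986 ≈ 39043.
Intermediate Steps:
f = -16657/6986 (f = 16657/(-6986) = 16657*(-1/6986) = -16657/6986 ≈ -2.3843)
J + (f - 1*(-17499)) = 21546 + (-16657/6986 - 1*(-17499)) = 21546 + (-16657/6986 + 17499) = 21546 + 122231357/6986 = 272751713/6986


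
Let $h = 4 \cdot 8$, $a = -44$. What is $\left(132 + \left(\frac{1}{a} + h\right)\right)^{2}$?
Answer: $\frac{52056225}{1936} \approx 26889.0$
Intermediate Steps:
$h = 32$
$\left(132 + \left(\frac{1}{a} + h\right)\right)^{2} = \left(132 + \left(\frac{1}{-44} + 32\right)\right)^{2} = \left(132 + \left(- \frac{1}{44} + 32\right)\right)^{2} = \left(132 + \frac{1407}{44}\right)^{2} = \left(\frac{7215}{44}\right)^{2} = \frac{52056225}{1936}$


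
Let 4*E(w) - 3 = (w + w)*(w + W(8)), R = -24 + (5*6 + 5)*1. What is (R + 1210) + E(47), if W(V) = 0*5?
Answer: 9305/4 ≈ 2326.3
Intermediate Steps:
W(V) = 0
R = 11 (R = -24 + (30 + 5)*1 = -24 + 35*1 = -24 + 35 = 11)
E(w) = ¾ + w²/2 (E(w) = ¾ + ((w + w)*(w + 0))/4 = ¾ + ((2*w)*w)/4 = ¾ + (2*w²)/4 = ¾ + w²/2)
(R + 1210) + E(47) = (11 + 1210) + (¾ + (½)*47²) = 1221 + (¾ + (½)*2209) = 1221 + (¾ + 2209/2) = 1221 + 4421/4 = 9305/4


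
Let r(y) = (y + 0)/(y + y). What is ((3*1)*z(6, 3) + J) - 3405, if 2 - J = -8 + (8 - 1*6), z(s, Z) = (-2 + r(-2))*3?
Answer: -6821/2 ≈ -3410.5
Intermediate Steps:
r(y) = ½ (r(y) = y/((2*y)) = y*(1/(2*y)) = ½)
z(s, Z) = -9/2 (z(s, Z) = (-2 + ½)*3 = -3/2*3 = -9/2)
J = 8 (J = 2 - (-8 + (8 - 1*6)) = 2 - (-8 + (8 - 6)) = 2 - (-8 + 2) = 2 - 1*(-6) = 2 + 6 = 8)
((3*1)*z(6, 3) + J) - 3405 = ((3*1)*(-9/2) + 8) - 3405 = (3*(-9/2) + 8) - 3405 = (-27/2 + 8) - 3405 = -11/2 - 3405 = -6821/2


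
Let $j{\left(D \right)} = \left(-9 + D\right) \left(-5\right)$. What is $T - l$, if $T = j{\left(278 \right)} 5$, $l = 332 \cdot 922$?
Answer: $-312829$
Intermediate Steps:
$j{\left(D \right)} = 45 - 5 D$
$l = 306104$
$T = -6725$ ($T = \left(45 - 1390\right) 5 = \left(-1345\right) 5 = -6725$)
$T - l = -6725 - 306104 = -312829$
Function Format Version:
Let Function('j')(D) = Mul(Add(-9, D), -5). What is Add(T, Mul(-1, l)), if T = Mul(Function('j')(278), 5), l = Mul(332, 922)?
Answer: -312829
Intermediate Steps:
Function('j')(D) = Add(45, Mul(-5, D))
l = 306104
T = -6725 (T = Mul(Add(45, Mul(-5, 278)), 5) = Mul(Add(45, -1390), 5) = Mul(-1345, 5) = -6725)
Add(T, Mul(-1, l)) = Add(-6725, Mul(-1, 306104)) = Add(-6725, -306104) = -312829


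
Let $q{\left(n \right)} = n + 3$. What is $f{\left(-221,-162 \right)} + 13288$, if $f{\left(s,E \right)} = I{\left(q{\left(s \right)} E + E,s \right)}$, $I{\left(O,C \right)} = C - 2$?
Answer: $13065$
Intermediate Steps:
$q{\left(n \right)} = 3 + n$
$I{\left(O,C \right)} = -2 + C$
$f{\left(s,E \right)} = -2 + s$
$f{\left(-221,-162 \right)} + 13288 = \left(-2 - 221\right) + 13288 = -223 + 13288 = 13065$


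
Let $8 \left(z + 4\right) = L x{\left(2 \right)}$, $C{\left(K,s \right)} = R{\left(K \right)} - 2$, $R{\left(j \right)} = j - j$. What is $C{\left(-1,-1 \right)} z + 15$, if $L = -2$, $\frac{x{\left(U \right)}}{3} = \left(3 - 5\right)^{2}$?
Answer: $29$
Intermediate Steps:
$x{\left(U \right)} = 12$ ($x{\left(U \right)} = 3 \left(3 - 5\right)^{2} = 3 \left(-2\right)^{2} = 3 \cdot 4 = 12$)
$R{\left(j \right)} = 0$
$C{\left(K,s \right)} = -2$ ($C{\left(K,s \right)} = 0 - 2 = -2$)
$z = -7$ ($z = -4 + \frac{\left(-2\right) 12}{8} = -4 + \frac{1}{8} \left(-24\right) = -4 - 3 = -7$)
$C{\left(-1,-1 \right)} z + 15 = \left(-2\right) \left(-7\right) + 15 = 14 + 15 = 29$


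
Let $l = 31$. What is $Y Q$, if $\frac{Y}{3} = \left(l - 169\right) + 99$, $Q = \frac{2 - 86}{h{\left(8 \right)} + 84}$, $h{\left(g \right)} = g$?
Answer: $\frac{2457}{23} \approx 106.83$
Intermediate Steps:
$Q = - \frac{21}{23}$ ($Q = \frac{2 - 86}{8 + 84} = - \frac{84}{92} = \left(-84\right) \frac{1}{92} = - \frac{21}{23} \approx -0.91304$)
$Y = -117$ ($Y = 3 \left(\left(31 - 169\right) + 99\right) = 3 \left(-138 + 99\right) = 3 \left(-39\right) = -117$)
$Y Q = \left(-117\right) \left(- \frac{21}{23}\right) = \frac{2457}{23}$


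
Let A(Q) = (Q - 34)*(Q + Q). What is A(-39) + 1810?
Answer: 7504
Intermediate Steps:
A(Q) = 2*Q*(-34 + Q) (A(Q) = (-34 + Q)*(2*Q) = 2*Q*(-34 + Q))
A(-39) + 1810 = 2*(-39)*(-34 - 39) + 1810 = 2*(-39)*(-73) + 1810 = 5694 + 1810 = 7504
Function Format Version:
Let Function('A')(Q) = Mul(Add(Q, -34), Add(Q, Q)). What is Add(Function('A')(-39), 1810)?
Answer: 7504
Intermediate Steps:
Function('A')(Q) = Mul(2, Q, Add(-34, Q)) (Function('A')(Q) = Mul(Add(-34, Q), Mul(2, Q)) = Mul(2, Q, Add(-34, Q)))
Add(Function('A')(-39), 1810) = Add(Mul(2, -39, Add(-34, -39)), 1810) = Add(Mul(2, -39, -73), 1810) = Add(5694, 1810) = 7504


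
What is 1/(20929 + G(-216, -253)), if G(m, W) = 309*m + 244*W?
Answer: -1/107547 ≈ -9.2983e-6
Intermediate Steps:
G(m, W) = 244*W + 309*m
1/(20929 + G(-216, -253)) = 1/(20929 + (244*(-253) + 309*(-216))) = 1/(20929 + (-61732 - 66744)) = 1/(20929 - 128476) = 1/(-107547) = -1/107547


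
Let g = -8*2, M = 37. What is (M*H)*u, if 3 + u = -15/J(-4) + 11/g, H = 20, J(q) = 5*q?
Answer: -8695/4 ≈ -2173.8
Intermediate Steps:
g = -16
u = -47/16 (u = -3 + (-15/(5*(-4)) + 11/(-16)) = -3 + (-15/(-20) + 11*(-1/16)) = -3 + (-15*(-1/20) - 11/16) = -3 + (3/4 - 11/16) = -3 + 1/16 = -47/16 ≈ -2.9375)
(M*H)*u = (37*20)*(-47/16) = 740*(-47/16) = -8695/4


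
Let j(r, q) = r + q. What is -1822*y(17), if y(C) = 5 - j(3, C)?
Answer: 27330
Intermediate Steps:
j(r, q) = q + r
y(C) = 2 - C (y(C) = 5 - (C + 3) = 5 - (3 + C) = 5 + (-3 - C) = 2 - C)
-1822*y(17) = -1822*(2 - 1*17) = -1822*(2 - 17) = -1822*(-15) = 27330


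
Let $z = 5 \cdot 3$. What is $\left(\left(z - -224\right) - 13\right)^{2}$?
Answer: $51076$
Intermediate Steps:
$z = 15$
$\left(\left(z - -224\right) - 13\right)^{2} = \left(\left(15 - -224\right) - 13\right)^{2} = \left(\left(15 + 224\right) - 13\right)^{2} = \left(239 - 13\right)^{2} = 226^{2} = 51076$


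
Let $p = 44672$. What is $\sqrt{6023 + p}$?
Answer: $\sqrt{50695} \approx 225.16$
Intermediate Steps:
$\sqrt{6023 + p} = \sqrt{6023 + 44672} = \sqrt{50695}$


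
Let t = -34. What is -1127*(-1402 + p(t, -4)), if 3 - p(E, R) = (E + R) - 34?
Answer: 1495529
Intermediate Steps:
p(E, R) = 37 - E - R (p(E, R) = 3 - ((E + R) - 34) = 3 - (-34 + E + R) = 3 + (34 - E - R) = 37 - E - R)
-1127*(-1402 + p(t, -4)) = -1127*(-1402 + (37 - 1*(-34) - 1*(-4))) = -1127*(-1402 + (37 + 34 + 4)) = -1127*(-1402 + 75) = -1127*(-1327) = 1495529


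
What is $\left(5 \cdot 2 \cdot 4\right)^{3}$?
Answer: $64000$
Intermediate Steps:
$\left(5 \cdot 2 \cdot 4\right)^{3} = \left(10 \cdot 4\right)^{3} = 40^{3} = 64000$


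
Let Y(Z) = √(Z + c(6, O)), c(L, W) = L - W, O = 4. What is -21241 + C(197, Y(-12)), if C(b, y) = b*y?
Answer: -21241 + 197*I*√10 ≈ -21241.0 + 622.97*I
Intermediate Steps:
Y(Z) = √(2 + Z) (Y(Z) = √(Z + (6 - 1*4)) = √(Z + (6 - 4)) = √(Z + 2) = √(2 + Z))
-21241 + C(197, Y(-12)) = -21241 + 197*√(2 - 12) = -21241 + 197*√(-10) = -21241 + 197*(I*√10) = -21241 + 197*I*√10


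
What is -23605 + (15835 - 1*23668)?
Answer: -31438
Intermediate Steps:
-23605 + (15835 - 1*23668) = -23605 + (15835 - 23668) = -23605 - 7833 = -31438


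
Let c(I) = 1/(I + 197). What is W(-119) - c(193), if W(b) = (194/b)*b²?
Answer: -9003541/390 ≈ -23086.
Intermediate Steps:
W(b) = 194*b
c(I) = 1/(197 + I)
W(-119) - c(193) = 194*(-119) - 1/(197 + 193) = -23086 - 1/390 = -9003541/390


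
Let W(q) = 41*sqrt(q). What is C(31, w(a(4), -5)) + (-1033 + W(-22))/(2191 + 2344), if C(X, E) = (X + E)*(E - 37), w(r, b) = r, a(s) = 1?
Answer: -5225353/4535 + 41*I*sqrt(22)/4535 ≈ -1152.2 + 0.042405*I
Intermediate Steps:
C(X, E) = (-37 + E)*(E + X) (C(X, E) = (E + X)*(-37 + E) = (-37 + E)*(E + X))
C(31, w(a(4), -5)) + (-1033 + W(-22))/(2191 + 2344) = (1**2 - 37*1 - 37*31 + 1*31) + (-1033 + 41*sqrt(-22))/(2191 + 2344) = (1 - 37 - 1147 + 31) + (-1033 + 41*(I*sqrt(22)))/4535 = -1152 + (-1033 + 41*I*sqrt(22))*(1/4535) = -1152 + (-1033/4535 + 41*I*sqrt(22)/4535) = -5225353/4535 + 41*I*sqrt(22)/4535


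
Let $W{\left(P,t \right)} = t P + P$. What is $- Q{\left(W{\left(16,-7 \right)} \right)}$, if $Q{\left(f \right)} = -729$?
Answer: $729$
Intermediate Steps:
$W{\left(P,t \right)} = P + P t$ ($W{\left(P,t \right)} = P t + P = P + P t$)
$- Q{\left(W{\left(16,-7 \right)} \right)} = \left(-1\right) \left(-729\right) = 729$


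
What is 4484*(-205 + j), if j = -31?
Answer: -1058224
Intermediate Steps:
4484*(-205 + j) = 4484*(-205 - 31) = 4484*(-236) = -1058224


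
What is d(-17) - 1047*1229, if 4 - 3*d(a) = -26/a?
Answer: -21874957/17 ≈ -1.2868e+6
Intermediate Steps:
d(a) = 4/3 + 26/(3*a) (d(a) = 4/3 - (-26)/(3*a) = 4/3 + 26/(3*a))
d(-17) - 1047*1229 = (⅔)*(13 + 2*(-17))/(-17) - 1047*1229 = (⅔)*(-1/17)*(13 - 34) - 1286763 = (⅔)*(-1/17)*(-21) - 1286763 = 14/17 - 1286763 = -21874957/17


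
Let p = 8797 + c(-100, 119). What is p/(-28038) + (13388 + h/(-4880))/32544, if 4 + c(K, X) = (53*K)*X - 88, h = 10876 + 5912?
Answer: 4192221252299/185535296640 ≈ 22.595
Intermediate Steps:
h = 16788
c(K, X) = -92 + 53*K*X (c(K, X) = -4 + ((53*K)*X - 88) = -4 + (53*K*X - 88) = -4 + (-88 + 53*K*X) = -92 + 53*K*X)
p = -621995 (p = 8797 + (-92 + 53*(-100)*119) = 8797 + (-92 - 630700) = 8797 - 630792 = -621995)
p/(-28038) + (13388 + h/(-4880))/32544 = -621995/(-28038) + (13388 + 16788/(-4880))/32544 = -621995*(-1/28038) + (13388 + 16788*(-1/4880))*(1/32544) = 621995/28038 + (13388 - 4197/1220)*(1/32544) = 621995/28038 + (16329163/1220)*(1/32544) = 621995/28038 + 16329163/39703680 = 4192221252299/185535296640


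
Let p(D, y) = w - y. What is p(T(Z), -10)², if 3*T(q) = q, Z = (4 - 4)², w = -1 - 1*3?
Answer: 36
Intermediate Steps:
w = -4 (w = -1 - 3 = -4)
Z = 0 (Z = 0² = 0)
T(q) = q/3
p(D, y) = -4 - y
p(T(Z), -10)² = (-4 - 1*(-10))² = (-4 + 10)² = 6² = 36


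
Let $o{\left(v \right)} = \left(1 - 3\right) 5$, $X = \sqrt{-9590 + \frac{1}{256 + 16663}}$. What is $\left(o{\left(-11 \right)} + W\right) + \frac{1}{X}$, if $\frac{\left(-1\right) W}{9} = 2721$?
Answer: $-24499 - \frac{i \sqrt{2745162043071}}{162253209} \approx -24499.0 - 0.010212 i$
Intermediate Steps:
$W = -24489$ ($W = \left(-9\right) 2721 = -24489$)
$X = \frac{i \sqrt{2745162043071}}{16919}$ ($X = \sqrt{-9590 + \frac{1}{16919}} = \sqrt{- \frac{162253209}{16919}} = \frac{i \sqrt{2745162043071}}{16919} \approx 97.929 i$)
$o{\left(v \right)} = -10$ ($o{\left(v \right)} = \left(-2\right) 5 = -10$)
$\left(o{\left(-11 \right)} + W\right) + \frac{1}{X} = \left(-10 - 24489\right) + \frac{1}{\frac{1}{16919} i \sqrt{2745162043071}} = -24499 - \frac{i \sqrt{2745162043071}}{162253209}$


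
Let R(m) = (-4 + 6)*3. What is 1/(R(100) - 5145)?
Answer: -1/5139 ≈ -0.00019459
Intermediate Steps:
R(m) = 6 (R(m) = 2*3 = 6)
1/(R(100) - 5145) = 1/(6 - 5145) = 1/(-5139) = -1/5139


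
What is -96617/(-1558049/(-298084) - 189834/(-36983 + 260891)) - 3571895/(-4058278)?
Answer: -2180745811552667992821/98843810401087934 ≈ -22063.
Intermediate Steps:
-96617/(-1558049/(-298084) - 189834/(-36983 + 260891)) - 3571895/(-4058278) = -96617/(-1558049*(-1/298084) - 189834/223908) - 3571895*(-1/4058278) = -96617/(1558049/298084 - 189834*1/223908) + 3571895/4058278 = -96617/(1558049/298084 - 31639/37318) + 3571895/4058278 = -96617/24356096453/5561949356 + 3571895/4058278 = -96617*5561949356/24356096453 + 3571895/4058278 = -537378860928652/24356096453 + 3571895/4058278 = -2180745811552667992821/98843810401087934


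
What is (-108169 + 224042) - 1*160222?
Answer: -44349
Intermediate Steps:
(-108169 + 224042) - 1*160222 = 115873 - 160222 = -44349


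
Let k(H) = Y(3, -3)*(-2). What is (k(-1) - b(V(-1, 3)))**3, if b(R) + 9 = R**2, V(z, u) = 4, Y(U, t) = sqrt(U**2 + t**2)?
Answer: -1855 - 1314*sqrt(2) ≈ -3713.3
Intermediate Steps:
k(H) = -6*sqrt(2) (k(H) = sqrt(3**2 + (-3)**2)*(-2) = sqrt(9 + 9)*(-2) = sqrt(18)*(-2) = (3*sqrt(2))*(-2) = -6*sqrt(2))
b(R) = -9 + R**2
(k(-1) - b(V(-1, 3)))**3 = (-6*sqrt(2) - (-9 + 4**2))**3 = (-6*sqrt(2) - (-9 + 16))**3 = (-6*sqrt(2) - 1*7)**3 = (-6*sqrt(2) - 7)**3 = (-7 - 6*sqrt(2))**3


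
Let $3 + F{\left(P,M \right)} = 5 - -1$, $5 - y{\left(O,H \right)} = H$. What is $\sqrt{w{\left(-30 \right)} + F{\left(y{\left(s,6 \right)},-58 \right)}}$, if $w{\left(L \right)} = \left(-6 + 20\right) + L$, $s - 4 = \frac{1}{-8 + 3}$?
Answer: $i \sqrt{13} \approx 3.6056 i$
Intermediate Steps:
$s = \frac{19}{5}$ ($s = 4 + \frac{1}{-8 + 3} = 4 + \frac{1}{-5} = 4 - \frac{1}{5} = \frac{19}{5} \approx 3.8$)
$y{\left(O,H \right)} = 5 - H$
$w{\left(L \right)} = 14 + L$
$F{\left(P,M \right)} = 3$ ($F{\left(P,M \right)} = -3 + \left(5 - -1\right) = -3 + \left(5 + 1\right) = -3 + 6 = 3$)
$\sqrt{w{\left(-30 \right)} + F{\left(y{\left(s,6 \right)},-58 \right)}} = \sqrt{\left(14 - 30\right) + 3} = \sqrt{-16 + 3} = \sqrt{-13} = i \sqrt{13}$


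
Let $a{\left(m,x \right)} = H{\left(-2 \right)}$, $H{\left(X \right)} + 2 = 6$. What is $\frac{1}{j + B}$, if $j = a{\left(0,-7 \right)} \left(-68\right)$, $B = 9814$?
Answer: $\frac{1}{9542} \approx 0.0001048$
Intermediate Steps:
$H{\left(X \right)} = 4$ ($H{\left(X \right)} = -2 + 6 = 4$)
$a{\left(m,x \right)} = 4$
$j = -272$ ($j = 4 \left(-68\right) = -272$)
$\frac{1}{j + B} = \frac{1}{-272 + 9814} = \frac{1}{9542}$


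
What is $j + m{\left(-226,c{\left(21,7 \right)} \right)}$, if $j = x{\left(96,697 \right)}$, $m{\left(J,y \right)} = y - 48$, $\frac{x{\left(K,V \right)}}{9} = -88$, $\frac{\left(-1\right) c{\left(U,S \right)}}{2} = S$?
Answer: $-854$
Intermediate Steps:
$c{\left(U,S \right)} = - 2 S$
$x{\left(K,V \right)} = -792$ ($x{\left(K,V \right)} = 9 \left(-88\right) = -792$)
$m{\left(J,y \right)} = -48 + y$
$j = -792$
$j + m{\left(-226,c{\left(21,7 \right)} \right)} = -792 - 62 = -854$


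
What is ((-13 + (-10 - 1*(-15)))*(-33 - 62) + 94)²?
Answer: 729316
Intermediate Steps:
((-13 + (-10 - 1*(-15)))*(-33 - 62) + 94)² = ((-13 + (-10 + 15))*(-95) + 94)² = ((-13 + 5)*(-95) + 94)² = (-8*(-95) + 94)² = (760 + 94)² = 854² = 729316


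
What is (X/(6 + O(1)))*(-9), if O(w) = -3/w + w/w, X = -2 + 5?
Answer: -27/4 ≈ -6.7500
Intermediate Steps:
X = 3
O(w) = 1 - 3/w (O(w) = -3/w + 1 = 1 - 3/w)
(X/(6 + O(1)))*(-9) = (3/(6 + (-3 + 1)/1))*(-9) = (3/(6 + 1*(-2)))*(-9) = (3/(6 - 2))*(-9) = (3/4)*(-9) = -27/4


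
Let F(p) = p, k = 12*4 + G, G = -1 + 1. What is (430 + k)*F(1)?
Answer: 478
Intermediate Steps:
G = 0
k = 48 (k = 12*4 + 0 = 48 + 0 = 48)
(430 + k)*F(1) = (430 + 48)*1 = 478*1 = 478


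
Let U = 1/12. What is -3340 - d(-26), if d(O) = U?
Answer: -40081/12 ≈ -3340.1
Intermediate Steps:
U = 1/12 ≈ 0.083333
d(O) = 1/12
-3340 - d(-26) = -3340 - 1*1/12 = -3340 - 1/12 = -40081/12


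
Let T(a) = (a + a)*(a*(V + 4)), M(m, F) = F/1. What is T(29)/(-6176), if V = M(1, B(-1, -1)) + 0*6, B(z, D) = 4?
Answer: -841/386 ≈ -2.1788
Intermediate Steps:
M(m, F) = F (M(m, F) = F*1 = F)
V = 4 (V = 4 + 0*6 = 4 + 0 = 4)
T(a) = 16*a**2 (T(a) = (a + a)*(a*(4 + 4)) = (2*a)*(a*8) = (2*a)*(8*a) = 16*a**2)
T(29)/(-6176) = (16*29**2)/(-6176) = (16*841)*(-1/6176) = 13456*(-1/6176) = -841/386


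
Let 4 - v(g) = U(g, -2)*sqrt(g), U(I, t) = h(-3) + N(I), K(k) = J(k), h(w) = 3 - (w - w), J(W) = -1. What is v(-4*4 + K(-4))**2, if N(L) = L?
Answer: -3316 + 112*I*sqrt(17) ≈ -3316.0 + 461.79*I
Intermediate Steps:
h(w) = 3 (h(w) = 3 - 1*0 = 3 + 0 = 3)
K(k) = -1
U(I, t) = 3 + I
v(g) = 4 - sqrt(g)*(3 + g) (v(g) = 4 - (3 + g)*sqrt(g) = 4 - sqrt(g)*(3 + g))
v(-4*4 + K(-4))**2 = (4 - sqrt(-4*4 - 1)*(3 + (-4*4 - 1)))**2 = (4 - sqrt(-16 - 1)*(3 + (-16 - 1)))**2 = (4 - sqrt(-17)*(3 - 17))**2 = (4 - 1*I*sqrt(17)*(-14))**2 = (4 + 14*I*sqrt(17))**2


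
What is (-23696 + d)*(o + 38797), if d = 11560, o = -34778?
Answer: -48774584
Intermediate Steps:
(-23696 + d)*(o + 38797) = (-23696 + 11560)*(-34778 + 38797) = -12136*4019 = -48774584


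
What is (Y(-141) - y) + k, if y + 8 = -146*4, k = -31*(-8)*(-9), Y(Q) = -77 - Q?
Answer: -1576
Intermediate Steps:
k = -2232 (k = 248*(-9) = -2232)
y = -592 (y = -8 - 146*4 = -8 - 584 = -592)
(Y(-141) - y) + k = ((-77 - 1*(-141)) - 1*(-592)) - 2232 = ((-77 + 141) + 592) - 2232 = (64 + 592) - 2232 = 656 - 2232 = -1576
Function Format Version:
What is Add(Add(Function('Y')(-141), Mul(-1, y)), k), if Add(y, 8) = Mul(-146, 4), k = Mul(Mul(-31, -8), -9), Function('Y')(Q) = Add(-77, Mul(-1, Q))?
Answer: -1576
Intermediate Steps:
k = -2232 (k = Mul(248, -9) = -2232)
y = -592 (y = Add(-8, Mul(-146, 4)) = Add(-8, -584) = -592)
Add(Add(Function('Y')(-141), Mul(-1, y)), k) = Add(Add(Add(-77, Mul(-1, -141)), Mul(-1, -592)), -2232) = Add(Add(Add(-77, 141), 592), -2232) = Add(Add(64, 592), -2232) = Add(656, -2232) = -1576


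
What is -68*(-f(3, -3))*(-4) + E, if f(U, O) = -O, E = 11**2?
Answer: -695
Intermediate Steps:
E = 121
-68*(-f(3, -3))*(-4) + E = -68*(-(-1)*(-3))*(-4) + 121 = -68*(-1*3)*(-4) + 121 = -(-204)*(-4) + 121 = -68*12 + 121 = -816 + 121 = -695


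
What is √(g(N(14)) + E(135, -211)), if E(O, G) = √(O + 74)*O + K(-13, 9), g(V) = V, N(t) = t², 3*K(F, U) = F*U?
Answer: √(157 + 135*√209) ≈ 45.920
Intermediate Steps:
K(F, U) = F*U/3 (K(F, U) = (F*U)/3 = F*U/3)
E(O, G) = -39 + O*√(74 + O) (E(O, G) = √(O + 74)*O + (⅓)*(-13)*9 = √(74 + O)*O - 39 = O*√(74 + O) - 39 = -39 + O*√(74 + O))
√(g(N(14)) + E(135, -211)) = √(14² + (-39 + 135*√(74 + 135))) = √(196 + (-39 + 135*√209)) = √(157 + 135*√209)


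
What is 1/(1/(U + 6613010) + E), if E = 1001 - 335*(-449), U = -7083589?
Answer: 470579/71253189863 ≈ 6.6043e-6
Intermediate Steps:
E = 151416 (E = 1001 + 150415 = 151416)
1/(1/(U + 6613010) + E) = 1/(1/(-7083589 + 6613010) + 151416) = 1/(1/(-470579) + 151416) = 1/(-1/470579 + 151416) = 1/(71253189863/470579) = 470579/71253189863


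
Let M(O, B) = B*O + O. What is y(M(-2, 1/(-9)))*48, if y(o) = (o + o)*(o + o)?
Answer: 16384/27 ≈ 606.81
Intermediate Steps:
M(O, B) = O + B*O
y(o) = 4*o² (y(o) = (2*o)*(2*o) = 4*o²)
y(M(-2, 1/(-9)))*48 = (4*(-2*(1 + 1/(-9)))²)*48 = (4*(-2*(1 + 1*(-⅑)))²)*48 = (4*(-2*(1 - ⅑))²)*48 = (4*(-2*8/9)²)*48 = (4*(-16/9)²)*48 = (4*(256/81))*48 = (1024/81)*48 = 16384/27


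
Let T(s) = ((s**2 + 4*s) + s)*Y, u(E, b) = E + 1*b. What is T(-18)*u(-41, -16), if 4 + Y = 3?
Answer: 13338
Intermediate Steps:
u(E, b) = E + b
Y = -1 (Y = -4 + 3 = -1)
T(s) = -s**2 - 5*s (T(s) = ((s**2 + 4*s) + s)*(-1) = (s**2 + 5*s)*(-1) = -s**2 - 5*s)
T(-18)*u(-41, -16) = (-1*(-18)*(5 - 18))*(-41 - 16) = -1*(-18)*(-13)*(-57) = -234*(-57) = 13338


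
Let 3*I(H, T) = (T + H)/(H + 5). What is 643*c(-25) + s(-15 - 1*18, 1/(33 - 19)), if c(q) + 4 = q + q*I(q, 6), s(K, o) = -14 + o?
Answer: -1995113/84 ≈ -23751.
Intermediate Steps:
I(H, T) = (H + T)/(3*(5 + H)) (I(H, T) = ((T + H)/(H + 5))/3 = ((H + T)/(5 + H))/3 = (H + T)/(3*(5 + H)))
c(q) = -4 + q + q*(6 + q)/(3*(5 + q)) (c(q) = -4 + (q + q*((q + 6)/(3*(5 + q)))) = -4 + (q + q*((6 + q)/(3*(5 + q)))) = -4 + (q + q*(6 + q)/(3*(5 + q))) = -4 + q + q*(6 + q)/(3*(5 + q)))
643*c(-25) + s(-15 - 1*18, 1/(33 - 19)) = 643*((-60 + 4*(-25)² + 9*(-25))/(3*(5 - 25))) + (-14 + 1/(33 - 19)) = 643*((⅓)*(-60 + 4*625 - 225)/(-20)) + (-14 + 1/14) = 643*((⅓)*(-1/20)*(-60 + 2500 - 225)) + (-14 + 1/14) = 643*((⅓)*(-1/20)*2215) - 195/14 = 643*(-443/12) - 195/14 = -284849/12 - 195/14 = -1995113/84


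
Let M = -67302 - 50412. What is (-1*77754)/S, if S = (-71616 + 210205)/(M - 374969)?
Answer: 38308073982/138589 ≈ 2.7642e+5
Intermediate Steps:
M = -117714
S = -138589/492683 (S = (-71616 + 210205)/(-117714 - 374969) = 138589/(-492683) = 138589*(-1/492683) = -138589/492683 ≈ -0.28129)
(-1*77754)/S = (-1*77754)/(-138589/492683) = -77754*(-492683/138589) = 38308073982/138589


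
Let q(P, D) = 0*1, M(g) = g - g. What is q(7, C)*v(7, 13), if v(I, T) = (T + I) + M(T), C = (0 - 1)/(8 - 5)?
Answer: 0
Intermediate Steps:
C = -⅓ (C = -1/3 = -1*⅓ = -⅓ ≈ -0.33333)
M(g) = 0
q(P, D) = 0
v(I, T) = I + T (v(I, T) = (T + I) + 0 = (I + T) + 0 = I + T)
q(7, C)*v(7, 13) = 0*(7 + 13) = 0*20 = 0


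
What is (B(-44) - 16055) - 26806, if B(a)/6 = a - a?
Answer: -42861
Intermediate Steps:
B(a) = 0 (B(a) = 6*(a - a) = 6*0 = 0)
(B(-44) - 16055) - 26806 = (0 - 16055) - 26806 = -16055 - 26806 = -42861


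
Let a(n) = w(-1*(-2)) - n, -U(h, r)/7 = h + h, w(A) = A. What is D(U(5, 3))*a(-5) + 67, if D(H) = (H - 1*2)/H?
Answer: 371/5 ≈ 74.200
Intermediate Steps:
U(h, r) = -14*h (U(h, r) = -7*(h + h) = -14*h)
D(H) = (-2 + H)/H (D(H) = (H - 2)/H = (-2 + H)/H)
a(n) = 2 - n (a(n) = -1*(-2) - n = 2 - n)
D(U(5, 3))*a(-5) + 67 = ((-2 - 14*5)/((-14*5)))*(2 - 1*(-5)) + 67 = ((-2 - 70)/(-70))*(2 + 5) + 67 = -1/70*(-72)*7 + 67 = (36/35)*7 + 67 = 36/5 + 67 = 371/5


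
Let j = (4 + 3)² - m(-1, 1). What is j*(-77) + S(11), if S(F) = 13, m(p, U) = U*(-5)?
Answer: -4145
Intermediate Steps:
m(p, U) = -5*U
j = 54 (j = (4 + 3)² - (-5) = 7² - 1*(-5) = 49 + 5 = 54)
j*(-77) + S(11) = 54*(-77) + 13 = -4158 + 13 = -4145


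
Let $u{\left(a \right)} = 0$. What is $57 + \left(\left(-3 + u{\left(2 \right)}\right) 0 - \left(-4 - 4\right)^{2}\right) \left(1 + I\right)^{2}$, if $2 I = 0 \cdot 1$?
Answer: $-7$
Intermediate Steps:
$I = 0$ ($I = \frac{0 \cdot 1}{2} = \frac{1}{2} \cdot 0 = 0$)
$57 + \left(\left(-3 + u{\left(2 \right)}\right) 0 - \left(-4 - 4\right)^{2}\right) \left(1 + I\right)^{2} = 57 + \left(\left(-3 + 0\right) 0 - \left(-4 - 4\right)^{2}\right) \left(1 + 0\right)^{2} = 57 + \left(\left(-3\right) 0 - \left(-8\right)^{2}\right) 1^{2} = 57 + \left(0 - 64\right) 1 = 57 - 64 = -7$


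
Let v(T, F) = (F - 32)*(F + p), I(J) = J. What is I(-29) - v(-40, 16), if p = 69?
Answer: 1331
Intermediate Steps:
v(T, F) = (-32 + F)*(69 + F) (v(T, F) = (F - 32)*(F + 69) = (-32 + F)*(69 + F))
I(-29) - v(-40, 16) = -29 - (-2208 + 16² + 37*16) = -29 - (-2208 + 256 + 592) = -29 - 1*(-1360) = -29 + 1360 = 1331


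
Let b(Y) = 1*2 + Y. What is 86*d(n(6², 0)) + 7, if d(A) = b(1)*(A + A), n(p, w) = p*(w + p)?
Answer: 668743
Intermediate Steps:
b(Y) = 2 + Y
n(p, w) = p*(p + w)
d(A) = 6*A (d(A) = (2 + 1)*(A + A) = 3*(2*A) = 6*A)
86*d(n(6², 0)) + 7 = 86*(6*(6²*(6² + 0))) + 7 = 86*(6*(36*(36 + 0))) + 7 = 86*(6*(36*36)) + 7 = 86*(6*1296) + 7 = 86*7776 + 7 = 668736 + 7 = 668743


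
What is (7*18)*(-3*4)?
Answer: -1512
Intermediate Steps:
(7*18)*(-3*4) = 126*(-12) = -1512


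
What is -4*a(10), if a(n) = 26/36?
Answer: -26/9 ≈ -2.8889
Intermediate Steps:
a(n) = 13/18 (a(n) = 26*(1/36) = 13/18)
-4*a(10) = -4*13/18 = -26/9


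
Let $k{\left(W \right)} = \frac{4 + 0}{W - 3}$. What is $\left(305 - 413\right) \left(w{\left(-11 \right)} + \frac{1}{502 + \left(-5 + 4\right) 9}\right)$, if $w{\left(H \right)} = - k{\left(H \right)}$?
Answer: $- \frac{107244}{3451} \approx -31.076$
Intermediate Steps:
$k{\left(W \right)} = \frac{4}{-3 + W}$
$w{\left(H \right)} = - \frac{4}{-3 + H}$
$\left(305 - 413\right) \left(w{\left(-11 \right)} + \frac{1}{502 + \left(-5 + 4\right) 9}\right) = \left(305 - 413\right) \left(- \frac{4}{-3 - 11} + \frac{1}{502 + \left(-5 + 4\right) 9}\right) = - 108 \left(- \frac{4}{-14} + \frac{1}{502 - 9}\right) = - 108 \left(\left(-4\right) \left(- \frac{1}{14}\right) + \frac{1}{502 - 9}\right) = - 108 \left(\frac{2}{7} + \frac{1}{493}\right) = \left(-108\right) \frac{993}{3451} = - \frac{107244}{3451}$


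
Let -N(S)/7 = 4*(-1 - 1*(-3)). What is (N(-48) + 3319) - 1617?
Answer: 1646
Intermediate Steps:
N(S) = -56 (N(S) = -28*(-1 - 1*(-3)) = -28*(-1 + 3) = -28*2 = -7*8 = -56)
(N(-48) + 3319) - 1617 = (-56 + 3319) - 1617 = 3263 - 1617 = 1646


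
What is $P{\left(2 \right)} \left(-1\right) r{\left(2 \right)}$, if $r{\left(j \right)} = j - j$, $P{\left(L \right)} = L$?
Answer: $0$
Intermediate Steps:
$r{\left(j \right)} = 0$
$P{\left(2 \right)} \left(-1\right) r{\left(2 \right)} = 2 \left(-1\right) 0 = \left(-2\right) 0 = 0$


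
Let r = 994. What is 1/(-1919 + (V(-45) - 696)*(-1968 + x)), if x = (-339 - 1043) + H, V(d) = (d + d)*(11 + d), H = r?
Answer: -1/5571503 ≈ -1.7948e-7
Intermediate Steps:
H = 994
V(d) = 2*d*(11 + d) (V(d) = (2*d)*(11 + d) = 2*d*(11 + d))
x = -388 (x = (-339 - 1043) + 994 = -1382 + 994 = -388)
1/(-1919 + (V(-45) - 696)*(-1968 + x)) = 1/(-1919 + (2*(-45)*(11 - 45) - 696)*(-1968 - 388)) = 1/(-1919 + (2*(-45)*(-34) - 696)*(-2356)) = 1/(-1919 + (3060 - 696)*(-2356)) = 1/(-1919 + 2364*(-2356)) = 1/(-1919 - 5569584) = 1/(-5571503) = -1/5571503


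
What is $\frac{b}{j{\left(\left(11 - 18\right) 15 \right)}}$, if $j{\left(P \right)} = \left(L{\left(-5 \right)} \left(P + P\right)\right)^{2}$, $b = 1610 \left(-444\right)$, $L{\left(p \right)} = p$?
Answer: $- \frac{1702}{2625} \approx -0.64838$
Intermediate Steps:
$b = -714840$
$j{\left(P \right)} = 100 P^{2}$ ($j{\left(P \right)} = \left(- 5 \left(P + P\right)\right)^{2} = \left(- 5 \cdot 2 P\right)^{2} = \left(- 10 P\right)^{2} = 100 P^{2}$)
$\frac{b}{j{\left(\left(11 - 18\right) 15 \right)}} = - \frac{714840}{100 \left(\left(11 - 18\right) 15\right)^{2}} = - \frac{714840}{100 \left(\left(-7\right) 15\right)^{2}} = - \frac{714840}{100 \left(-105\right)^{2}} = - \frac{714840}{100 \cdot 11025} = - \frac{714840}{1102500} = \left(-714840\right) \frac{1}{1102500} = - \frac{1702}{2625}$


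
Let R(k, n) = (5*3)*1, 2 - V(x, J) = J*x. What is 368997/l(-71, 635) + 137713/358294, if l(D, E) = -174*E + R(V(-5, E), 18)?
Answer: -38998522481/13194176550 ≈ -2.9557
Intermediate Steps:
V(x, J) = 2 - J*x
R(k, n) = 15 (R(k, n) = 15*1 = 15)
l(D, E) = 15 - 174*E (l(D, E) = -174*E + 15 = 15 - 174*E)
368997/l(-71, 635) + 137713/358294 = 368997/(15 - 174*635) + 137713/358294 = 368997/(15 - 110490) + 137713*(1/358294) = 368997/(-110475) + 137713/358294 = 368997*(-1/110475) + 137713/358294 = -122999/36825 + 137713/358294 = -38998522481/13194176550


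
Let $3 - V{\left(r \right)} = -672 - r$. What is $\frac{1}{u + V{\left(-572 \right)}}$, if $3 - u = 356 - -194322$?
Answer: $- \frac{1}{194572} \approx -5.1395 \cdot 10^{-6}$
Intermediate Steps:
$u = -194675$ ($u = 3 - \left(356 - -194322\right) = 3 - \left(356 + 194322\right) = 3 - 194678 = -194675$)
$V{\left(r \right)} = 675 + r$ ($V{\left(r \right)} = 3 - \left(-672 - r\right) = 3 + \left(672 + r\right) = 675 + r$)
$\frac{1}{u + V{\left(-572 \right)}} = \frac{1}{-194675 + \left(675 - 572\right)} = \frac{1}{-194675 + 103} = \frac{1}{-194572} = - \frac{1}{194572}$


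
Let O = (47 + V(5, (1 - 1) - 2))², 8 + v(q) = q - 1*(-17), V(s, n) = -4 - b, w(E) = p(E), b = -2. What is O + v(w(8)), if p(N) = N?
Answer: 2042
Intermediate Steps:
w(E) = E
V(s, n) = -2 (V(s, n) = -4 - 1*(-2) = -4 + 2 = -2)
v(q) = 9 + q (v(q) = -8 + (q - 1*(-17)) = -8 + (q + 17) = -8 + (17 + q) = 9 + q)
O = 2025 (O = (47 - 2)² = 45² = 2025)
O + v(w(8)) = 2025 + (9 + 8) = 2025 + 17 = 2042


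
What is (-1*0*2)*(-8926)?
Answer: 0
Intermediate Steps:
(-1*0*2)*(-8926) = (0*2)*(-8926) = 0*(-8926) = 0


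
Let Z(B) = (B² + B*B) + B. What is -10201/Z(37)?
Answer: -10201/2775 ≈ -3.6760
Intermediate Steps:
Z(B) = B + 2*B² (Z(B) = (B² + B²) + B = 2*B² + B = B + 2*B²)
-10201/Z(37) = -10201*1/(37*(1 + 2*37)) = -10201*1/(37*(1 + 74)) = -10201/(37*75) = -10201/2775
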